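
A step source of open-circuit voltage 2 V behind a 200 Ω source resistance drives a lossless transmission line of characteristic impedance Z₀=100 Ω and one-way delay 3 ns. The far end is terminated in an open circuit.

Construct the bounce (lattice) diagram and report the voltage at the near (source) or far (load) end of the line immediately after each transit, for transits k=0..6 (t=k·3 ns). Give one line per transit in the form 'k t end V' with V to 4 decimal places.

Γ_L=1.000000, Γ_S=0.333333; launch V₁=2·100/300=0.666667
k=0 src: V=0.6667
k=1 load: inc=0.666667, refl=0.666667·1.000000=0.6667; V=0.000000+0.666667+0.666667=1.3333
k=2 src: inc=0.666667, refl=0.666667·0.333333=0.2222; V=0.666667+0.666667+0.222222=1.5556
k=3 load: inc=0.222222, refl=0.222222·1.000000=0.2222; V=1.333333+0.222222+0.222222=1.7778
k=4 src: inc=0.222222, refl=0.222222·0.333333=0.0741; V=1.555556+0.222222+0.074074=1.8519
k=5 load: inc=0.074074, refl=0.074074·1.000000=0.0741; V=1.777778+0.074074+0.074074=1.9259
k=6 src: inc=0.074074, refl=0.074074·0.333333=0.0247; V=1.851852+0.074074+0.024691=1.9506

0 0 source 0.6667
1 3 load 1.3333
2 6 source 1.5556
3 9 load 1.7778
4 12 source 1.8519
5 15 load 1.9259
6 18 source 1.9506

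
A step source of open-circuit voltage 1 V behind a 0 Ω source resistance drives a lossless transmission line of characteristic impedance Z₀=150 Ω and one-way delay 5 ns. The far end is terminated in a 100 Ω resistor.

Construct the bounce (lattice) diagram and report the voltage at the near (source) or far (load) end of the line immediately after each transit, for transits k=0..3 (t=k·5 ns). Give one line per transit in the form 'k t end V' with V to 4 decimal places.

Γ_L=-0.200000, Γ_S=-1.000000; launch V₁=1·150/150=1.000000
k=0 src: V=1.0000
k=1 load: inc=1.000000, refl=1.000000·-0.200000=-0.2000; V=0.000000+1.000000+-0.200000=0.8000
k=2 src: inc=-0.200000, refl=-0.200000·-1.000000=0.2000; V=1.000000+-0.200000+0.200000=1.0000
k=3 load: inc=0.200000, refl=0.200000·-0.200000=-0.0400; V=0.800000+0.200000+-0.040000=0.9600

0 0 source 1.0000
1 5 load 0.8000
2 10 source 1.0000
3 15 load 0.9600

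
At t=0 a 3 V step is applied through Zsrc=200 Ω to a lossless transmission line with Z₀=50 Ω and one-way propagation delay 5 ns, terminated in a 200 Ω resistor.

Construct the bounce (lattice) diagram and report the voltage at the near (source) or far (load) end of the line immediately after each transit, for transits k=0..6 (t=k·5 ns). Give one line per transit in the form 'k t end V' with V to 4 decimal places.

0 0 source 0.6000
1 5 load 0.9600
2 10 source 1.1760
3 15 load 1.3056
4 20 source 1.3834
5 25 load 1.4300
6 30 source 1.4580

Γ_L=0.600000, Γ_S=0.600000; launch V₁=3·50/250=0.600000
k=0 src: V=0.6000
k=1 load: inc=0.600000, refl=0.600000·0.600000=0.3600; V=0.000000+0.600000+0.360000=0.9600
k=2 src: inc=0.360000, refl=0.360000·0.600000=0.2160; V=0.600000+0.360000+0.216000=1.1760
k=3 load: inc=0.216000, refl=0.216000·0.600000=0.1296; V=0.960000+0.216000+0.129600=1.3056
k=4 src: inc=0.129600, refl=0.129600·0.600000=0.0778; V=1.176000+0.129600+0.077760=1.3834
k=5 load: inc=0.077760, refl=0.077760·0.600000=0.0467; V=1.305600+0.077760+0.046656=1.4300
k=6 src: inc=0.046656, refl=0.046656·0.600000=0.0280; V=1.383360+0.046656+0.027994=1.4580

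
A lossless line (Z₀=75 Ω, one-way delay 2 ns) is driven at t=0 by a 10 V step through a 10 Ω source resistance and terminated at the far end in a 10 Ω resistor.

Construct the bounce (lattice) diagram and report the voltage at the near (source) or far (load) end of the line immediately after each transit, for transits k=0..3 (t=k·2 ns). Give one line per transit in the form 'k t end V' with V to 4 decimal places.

Γ_L=-0.764706, Γ_S=-0.764706; launch V₁=10·75/85=8.823529
k=0 src: V=8.8235
k=1 load: inc=8.823529, refl=8.823529·-0.764706=-6.7474; V=0.000000+8.823529+-6.747405=2.0761
k=2 src: inc=-6.747405, refl=-6.747405·-0.764706=5.1598; V=8.823529+-6.747405+5.159780=7.2359
k=3 load: inc=5.159780, refl=5.159780·-0.764706=-3.9457; V=2.076125+5.159780+-3.945714=3.2902

0 0 source 8.8235
1 2 load 2.0761
2 4 source 7.2359
3 6 load 3.2902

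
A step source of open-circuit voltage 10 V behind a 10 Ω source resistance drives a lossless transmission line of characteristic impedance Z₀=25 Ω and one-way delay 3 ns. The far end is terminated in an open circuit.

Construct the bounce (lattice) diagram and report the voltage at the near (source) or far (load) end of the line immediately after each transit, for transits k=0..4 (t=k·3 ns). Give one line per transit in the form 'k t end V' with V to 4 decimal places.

Γ_L=1.000000, Γ_S=-0.428571; launch V₁=10·25/35=7.142857
k=0 src: V=7.1429
k=1 load: inc=7.142857, refl=7.142857·1.000000=7.1429; V=0.000000+7.142857+7.142857=14.2857
k=2 src: inc=7.142857, refl=7.142857·-0.428571=-3.0612; V=7.142857+7.142857+-3.061224=11.2245
k=3 load: inc=-3.061224, refl=-3.061224·1.000000=-3.0612; V=14.285714+-3.061224+-3.061224=8.1633
k=4 src: inc=-3.061224, refl=-3.061224·-0.428571=1.3120; V=11.224490+-3.061224+1.311953=9.4752

0 0 source 7.1429
1 3 load 14.2857
2 6 source 11.2245
3 9 load 8.1633
4 12 source 9.4752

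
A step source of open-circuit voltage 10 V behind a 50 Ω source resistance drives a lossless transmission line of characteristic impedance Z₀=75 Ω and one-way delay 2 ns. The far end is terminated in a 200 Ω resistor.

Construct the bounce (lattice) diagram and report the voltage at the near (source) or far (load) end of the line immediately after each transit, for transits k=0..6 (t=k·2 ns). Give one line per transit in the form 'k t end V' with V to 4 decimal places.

Γ_L=0.454545, Γ_S=-0.200000; launch V₁=10·75/125=6.000000
k=0 src: V=6.0000
k=1 load: inc=6.000000, refl=6.000000·0.454545=2.7273; V=0.000000+6.000000+2.727273=8.7273
k=2 src: inc=2.727273, refl=2.727273·-0.200000=-0.5455; V=6.000000+2.727273+-0.545455=8.1818
k=3 load: inc=-0.545455, refl=-0.545455·0.454545=-0.2479; V=8.727273+-0.545455+-0.247934=7.9339
k=4 src: inc=-0.247934, refl=-0.247934·-0.200000=0.0496; V=8.181818+-0.247934+0.049587=7.9835
k=5 load: inc=0.049587, refl=0.049587·0.454545=0.0225; V=7.933884+0.049587+0.022539=8.0060
k=6 src: inc=0.022539, refl=0.022539·-0.200000=-0.0045; V=7.983471+0.022539+-0.004508=8.0015

0 0 source 6.0000
1 2 load 8.7273
2 4 source 8.1818
3 6 load 7.9339
4 8 source 7.9835
5 10 load 8.0060
6 12 source 8.0015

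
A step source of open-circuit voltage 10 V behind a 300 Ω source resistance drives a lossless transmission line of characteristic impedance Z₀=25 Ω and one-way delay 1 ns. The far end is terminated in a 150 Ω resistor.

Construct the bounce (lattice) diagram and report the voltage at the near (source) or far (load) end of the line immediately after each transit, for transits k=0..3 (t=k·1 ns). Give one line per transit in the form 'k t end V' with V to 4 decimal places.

Γ_L=0.714286, Γ_S=0.846154; launch V₁=10·25/325=0.769231
k=0 src: V=0.7692
k=1 load: inc=0.769231, refl=0.769231·0.714286=0.5495; V=0.000000+0.769231+0.549451=1.3187
k=2 src: inc=0.549451, refl=0.549451·0.846154=0.4649; V=0.769231+0.549451+0.464920=1.7836
k=3 load: inc=0.464920, refl=0.464920·0.714286=0.3321; V=1.318681+0.464920+0.332085=2.1157

0 0 source 0.7692
1 1 load 1.3187
2 2 source 1.7836
3 3 load 2.1157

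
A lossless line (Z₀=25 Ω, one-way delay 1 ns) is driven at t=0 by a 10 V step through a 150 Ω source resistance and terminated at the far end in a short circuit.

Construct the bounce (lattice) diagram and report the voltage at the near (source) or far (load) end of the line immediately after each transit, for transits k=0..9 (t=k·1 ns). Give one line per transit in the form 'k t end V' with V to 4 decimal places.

0 0 source 1.4286
1 1 load 0.0000
2 2 source -1.0204
3 3 load 0.0000
4 4 source 0.7289
5 5 load 0.0000
6 6 source -0.5206
7 7 load 0.0000
8 8 source 0.3719
9 9 load 0.0000

Γ_L=-1.000000, Γ_S=0.714286; launch V₁=10·25/175=1.428571
k=0 src: V=1.4286
k=1 load: inc=1.428571, refl=1.428571·-1.000000=-1.4286; V=0.000000+1.428571+-1.428571=0.0000
k=2 src: inc=-1.428571, refl=-1.428571·0.714286=-1.0204; V=1.428571+-1.428571+-1.020408=-1.0204
k=3 load: inc=-1.020408, refl=-1.020408·-1.000000=1.0204; V=0.000000+-1.020408+1.020408=0.0000
k=4 src: inc=1.020408, refl=1.020408·0.714286=0.7289; V=-1.020408+1.020408+0.728863=0.7289
k=5 load: inc=0.728863, refl=0.728863·-1.000000=-0.7289; V=0.000000+0.728863+-0.728863=0.0000
k=6 src: inc=-0.728863, refl=-0.728863·0.714286=-0.5206; V=0.728863+-0.728863+-0.520616=-0.5206
k=7 load: inc=-0.520616, refl=-0.520616·-1.000000=0.5206; V=0.000000+-0.520616+0.520616=0.0000
k=8 src: inc=0.520616, refl=0.520616·0.714286=0.3719; V=-0.520616+0.520616+0.371869=0.3719
k=9 load: inc=0.371869, refl=0.371869·-1.000000=-0.3719; V=0.000000+0.371869+-0.371869=0.0000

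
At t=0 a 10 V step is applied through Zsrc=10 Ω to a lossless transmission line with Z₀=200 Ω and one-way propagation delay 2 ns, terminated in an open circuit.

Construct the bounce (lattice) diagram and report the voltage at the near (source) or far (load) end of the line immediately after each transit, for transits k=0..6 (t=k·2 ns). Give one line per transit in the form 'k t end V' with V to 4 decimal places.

Γ_L=1.000000, Γ_S=-0.904762; launch V₁=10·200/210=9.523810
k=0 src: V=9.5238
k=1 load: inc=9.523810, refl=9.523810·1.000000=9.5238; V=0.000000+9.523810+9.523810=19.0476
k=2 src: inc=9.523810, refl=9.523810·-0.904762=-8.6168; V=9.523810+9.523810+-8.616780=10.4308
k=3 load: inc=-8.616780, refl=-8.616780·1.000000=-8.6168; V=19.047619+-8.616780+-8.616780=1.8141
k=4 src: inc=-8.616780, refl=-8.616780·-0.904762=7.7961; V=10.430839+-8.616780+7.796134=9.6102
k=5 load: inc=7.796134, refl=7.796134·1.000000=7.7961; V=1.814059+7.796134+7.796134=17.4063
k=6 src: inc=7.796134, refl=7.796134·-0.904762=-7.0536; V=9.610193+7.796134+-7.053645=10.3527

0 0 source 9.5238
1 2 load 19.0476
2 4 source 10.4308
3 6 load 1.8141
4 8 source 9.6102
5 10 load 17.4063
6 12 source 10.3527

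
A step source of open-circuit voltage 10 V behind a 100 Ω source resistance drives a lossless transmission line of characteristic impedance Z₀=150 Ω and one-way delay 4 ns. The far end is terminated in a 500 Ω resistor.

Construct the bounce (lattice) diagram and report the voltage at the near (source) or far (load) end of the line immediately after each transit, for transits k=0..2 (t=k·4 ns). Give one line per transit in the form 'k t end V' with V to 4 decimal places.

0 0 source 6.0000
1 4 load 9.2308
2 8 source 8.5846

Γ_L=0.538462, Γ_S=-0.200000; launch V₁=10·150/250=6.000000
k=0 src: V=6.0000
k=1 load: inc=6.000000, refl=6.000000·0.538462=3.2308; V=0.000000+6.000000+3.230769=9.2308
k=2 src: inc=3.230769, refl=3.230769·-0.200000=-0.6462; V=6.000000+3.230769+-0.646154=8.5846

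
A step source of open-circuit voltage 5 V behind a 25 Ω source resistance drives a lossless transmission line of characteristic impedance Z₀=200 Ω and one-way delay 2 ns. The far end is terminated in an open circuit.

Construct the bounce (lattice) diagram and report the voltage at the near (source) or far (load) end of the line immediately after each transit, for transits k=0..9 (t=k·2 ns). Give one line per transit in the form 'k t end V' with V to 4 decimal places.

Γ_L=1.000000, Γ_S=-0.777778; launch V₁=5·200/225=4.444444
k=0 src: V=4.4444
k=1 load: inc=4.444444, refl=4.444444·1.000000=4.4444; V=0.000000+4.444444+4.444444=8.8889
k=2 src: inc=4.444444, refl=4.444444·-0.777778=-3.4568; V=4.444444+4.444444+-3.456790=5.4321
k=3 load: inc=-3.456790, refl=-3.456790·1.000000=-3.4568; V=8.888889+-3.456790+-3.456790=1.9753
k=4 src: inc=-3.456790, refl=-3.456790·-0.777778=2.6886; V=5.432099+-3.456790+2.688615=4.6639
k=5 load: inc=2.688615, refl=2.688615·1.000000=2.6886; V=1.975309+2.688615+2.688615=7.3525
k=6 src: inc=2.688615, refl=2.688615·-0.777778=-2.0911; V=4.663923+2.688615+-2.091145=5.2614
k=7 load: inc=-2.091145, refl=-2.091145·1.000000=-2.0911; V=7.352538+-2.091145+-2.091145=3.1702
k=8 src: inc=-2.091145, refl=-2.091145·-0.777778=1.6264; V=5.261393+-2.091145+1.626446=4.7967
k=9 load: inc=1.626446, refl=1.626446·1.000000=1.6264; V=3.170248+1.626446+1.626446=6.4231

0 0 source 4.4444
1 2 load 8.8889
2 4 source 5.4321
3 6 load 1.9753
4 8 source 4.6639
5 10 load 7.3525
6 12 source 5.2614
7 14 load 3.1702
8 16 source 4.7967
9 18 load 6.4231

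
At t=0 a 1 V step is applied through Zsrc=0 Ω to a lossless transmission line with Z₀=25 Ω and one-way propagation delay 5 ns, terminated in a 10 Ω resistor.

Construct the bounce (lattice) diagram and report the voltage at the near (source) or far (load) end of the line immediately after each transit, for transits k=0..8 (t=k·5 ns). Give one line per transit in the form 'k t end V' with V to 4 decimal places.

0 0 source 1.0000
1 5 load 0.5714
2 10 source 1.0000
3 15 load 0.8163
4 20 source 1.0000
5 25 load 0.9213
6 30 source 1.0000
7 35 load 0.9663
8 40 source 1.0000

Γ_L=-0.428571, Γ_S=-1.000000; launch V₁=1·25/25=1.000000
k=0 src: V=1.0000
k=1 load: inc=1.000000, refl=1.000000·-0.428571=-0.4286; V=0.000000+1.000000+-0.428571=0.5714
k=2 src: inc=-0.428571, refl=-0.428571·-1.000000=0.4286; V=1.000000+-0.428571+0.428571=1.0000
k=3 load: inc=0.428571, refl=0.428571·-0.428571=-0.1837; V=0.571429+0.428571+-0.183673=0.8163
k=4 src: inc=-0.183673, refl=-0.183673·-1.000000=0.1837; V=1.000000+-0.183673+0.183673=1.0000
k=5 load: inc=0.183673, refl=0.183673·-0.428571=-0.0787; V=0.816327+0.183673+-0.078717=0.9213
k=6 src: inc=-0.078717, refl=-0.078717·-1.000000=0.0787; V=1.000000+-0.078717+0.078717=1.0000
k=7 load: inc=0.078717, refl=0.078717·-0.428571=-0.0337; V=0.921283+0.078717+-0.033736=0.9663
k=8 src: inc=-0.033736, refl=-0.033736·-1.000000=0.0337; V=1.000000+-0.033736+0.033736=1.0000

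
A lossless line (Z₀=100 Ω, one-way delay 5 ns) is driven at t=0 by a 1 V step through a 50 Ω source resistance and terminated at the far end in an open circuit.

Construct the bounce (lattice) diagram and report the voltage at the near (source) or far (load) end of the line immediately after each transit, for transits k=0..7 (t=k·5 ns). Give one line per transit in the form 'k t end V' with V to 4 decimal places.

0 0 source 0.6667
1 5 load 1.3333
2 10 source 1.1111
3 15 load 0.8889
4 20 source 0.9630
5 25 load 1.0370
6 30 source 1.0123
7 35 load 0.9877

Γ_L=1.000000, Γ_S=-0.333333; launch V₁=1·100/150=0.666667
k=0 src: V=0.6667
k=1 load: inc=0.666667, refl=0.666667·1.000000=0.6667; V=0.000000+0.666667+0.666667=1.3333
k=2 src: inc=0.666667, refl=0.666667·-0.333333=-0.2222; V=0.666667+0.666667+-0.222222=1.1111
k=3 load: inc=-0.222222, refl=-0.222222·1.000000=-0.2222; V=1.333333+-0.222222+-0.222222=0.8889
k=4 src: inc=-0.222222, refl=-0.222222·-0.333333=0.0741; V=1.111111+-0.222222+0.074074=0.9630
k=5 load: inc=0.074074, refl=0.074074·1.000000=0.0741; V=0.888889+0.074074+0.074074=1.0370
k=6 src: inc=0.074074, refl=0.074074·-0.333333=-0.0247; V=0.962963+0.074074+-0.024691=1.0123
k=7 load: inc=-0.024691, refl=-0.024691·1.000000=-0.0247; V=1.037037+-0.024691+-0.024691=0.9877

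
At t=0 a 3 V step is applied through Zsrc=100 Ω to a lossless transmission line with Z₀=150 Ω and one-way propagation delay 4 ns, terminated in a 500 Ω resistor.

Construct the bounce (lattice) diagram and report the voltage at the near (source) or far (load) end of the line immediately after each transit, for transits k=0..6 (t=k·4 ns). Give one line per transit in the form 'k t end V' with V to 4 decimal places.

Γ_L=0.538462, Γ_S=-0.200000; launch V₁=3·150/250=1.800000
k=0 src: V=1.8000
k=1 load: inc=1.800000, refl=1.800000·0.538462=0.9692; V=0.000000+1.800000+0.969231=2.7692
k=2 src: inc=0.969231, refl=0.969231·-0.200000=-0.1938; V=1.800000+0.969231+-0.193846=2.5754
k=3 load: inc=-0.193846, refl=-0.193846·0.538462=-0.1044; V=2.769231+-0.193846+-0.104379=2.4710
k=4 src: inc=-0.104379, refl=-0.104379·-0.200000=0.0209; V=2.575385+-0.104379+0.020876=2.4919
k=5 load: inc=0.020876, refl=0.020876·0.538462=0.0112; V=2.471006+0.020876+0.011241=2.5031
k=6 src: inc=0.011241, refl=0.011241·-0.200000=-0.0022; V=2.491882+0.011241+-0.002248=2.5009

0 0 source 1.8000
1 4 load 2.7692
2 8 source 2.5754
3 12 load 2.4710
4 16 source 2.4919
5 20 load 2.5031
6 24 source 2.5009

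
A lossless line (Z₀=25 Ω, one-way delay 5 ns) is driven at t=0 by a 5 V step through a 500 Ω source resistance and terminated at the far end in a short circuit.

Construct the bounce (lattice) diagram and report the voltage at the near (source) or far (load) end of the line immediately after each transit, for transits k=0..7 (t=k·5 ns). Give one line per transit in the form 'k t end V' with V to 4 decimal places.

Γ_L=-1.000000, Γ_S=0.904762; launch V₁=5·25/525=0.238095
k=0 src: V=0.2381
k=1 load: inc=0.238095, refl=0.238095·-1.000000=-0.2381; V=0.000000+0.238095+-0.238095=0.0000
k=2 src: inc=-0.238095, refl=-0.238095·0.904762=-0.2154; V=0.238095+-0.238095+-0.215420=-0.2154
k=3 load: inc=-0.215420, refl=-0.215420·-1.000000=0.2154; V=0.000000+-0.215420+0.215420=0.0000
k=4 src: inc=0.215420, refl=0.215420·0.904762=0.1949; V=-0.215420+0.215420+0.194903=0.1949
k=5 load: inc=0.194903, refl=0.194903·-1.000000=-0.1949; V=0.000000+0.194903+-0.194903=0.0000
k=6 src: inc=-0.194903, refl=-0.194903·0.904762=-0.1763; V=0.194903+-0.194903+-0.176341=-0.1763
k=7 load: inc=-0.176341, refl=-0.176341·-1.000000=0.1763; V=0.000000+-0.176341+0.176341=0.0000

0 0 source 0.2381
1 5 load 0.0000
2 10 source -0.2154
3 15 load 0.0000
4 20 source 0.1949
5 25 load 0.0000
6 30 source -0.1763
7 35 load 0.0000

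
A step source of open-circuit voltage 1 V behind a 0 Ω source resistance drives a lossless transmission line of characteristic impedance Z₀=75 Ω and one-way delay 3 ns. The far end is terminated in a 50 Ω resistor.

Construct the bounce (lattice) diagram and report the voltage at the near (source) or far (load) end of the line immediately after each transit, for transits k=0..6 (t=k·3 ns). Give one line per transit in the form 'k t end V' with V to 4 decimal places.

0 0 source 1.0000
1 3 load 0.8000
2 6 source 1.0000
3 9 load 0.9600
4 12 source 1.0000
5 15 load 0.9920
6 18 source 1.0000

Γ_L=-0.200000, Γ_S=-1.000000; launch V₁=1·75/75=1.000000
k=0 src: V=1.0000
k=1 load: inc=1.000000, refl=1.000000·-0.200000=-0.2000; V=0.000000+1.000000+-0.200000=0.8000
k=2 src: inc=-0.200000, refl=-0.200000·-1.000000=0.2000; V=1.000000+-0.200000+0.200000=1.0000
k=3 load: inc=0.200000, refl=0.200000·-0.200000=-0.0400; V=0.800000+0.200000+-0.040000=0.9600
k=4 src: inc=-0.040000, refl=-0.040000·-1.000000=0.0400; V=1.000000+-0.040000+0.040000=1.0000
k=5 load: inc=0.040000, refl=0.040000·-0.200000=-0.0080; V=0.960000+0.040000+-0.008000=0.9920
k=6 src: inc=-0.008000, refl=-0.008000·-1.000000=0.0080; V=1.000000+-0.008000+0.008000=1.0000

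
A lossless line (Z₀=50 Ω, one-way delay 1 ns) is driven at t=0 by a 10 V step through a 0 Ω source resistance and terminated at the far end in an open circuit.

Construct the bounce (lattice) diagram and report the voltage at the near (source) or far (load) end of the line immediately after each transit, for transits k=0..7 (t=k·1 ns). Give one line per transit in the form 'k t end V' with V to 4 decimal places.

0 0 source 10.0000
1 1 load 20.0000
2 2 source 10.0000
3 3 load 0.0000
4 4 source 10.0000
5 5 load 20.0000
6 6 source 10.0000
7 7 load 0.0000

Γ_L=1.000000, Γ_S=-1.000000; launch V₁=10·50/50=10.000000
k=0 src: V=10.0000
k=1 load: inc=10.000000, refl=10.000000·1.000000=10.0000; V=0.000000+10.000000+10.000000=20.0000
k=2 src: inc=10.000000, refl=10.000000·-1.000000=-10.0000; V=10.000000+10.000000+-10.000000=10.0000
k=3 load: inc=-10.000000, refl=-10.000000·1.000000=-10.0000; V=20.000000+-10.000000+-10.000000=0.0000
k=4 src: inc=-10.000000, refl=-10.000000·-1.000000=10.0000; V=10.000000+-10.000000+10.000000=10.0000
k=5 load: inc=10.000000, refl=10.000000·1.000000=10.0000; V=0.000000+10.000000+10.000000=20.0000
k=6 src: inc=10.000000, refl=10.000000·-1.000000=-10.0000; V=10.000000+10.000000+-10.000000=10.0000
k=7 load: inc=-10.000000, refl=-10.000000·1.000000=-10.0000; V=20.000000+-10.000000+-10.000000=0.0000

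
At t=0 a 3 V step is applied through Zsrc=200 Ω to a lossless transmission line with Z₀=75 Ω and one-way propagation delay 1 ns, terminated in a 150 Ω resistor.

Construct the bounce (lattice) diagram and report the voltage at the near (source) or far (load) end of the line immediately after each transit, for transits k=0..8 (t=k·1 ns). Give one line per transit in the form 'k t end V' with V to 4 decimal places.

0 0 source 0.8182
1 1 load 1.0909
2 2 source 1.2149
3 3 load 1.2562
4 4 source 1.2750
5 5 load 1.2812
6 6 source 1.2841
7 7 load 1.2850
8 8 source 1.2855

Γ_L=0.333333, Γ_S=0.454545; launch V₁=3·75/275=0.818182
k=0 src: V=0.8182
k=1 load: inc=0.818182, refl=0.818182·0.333333=0.2727; V=0.000000+0.818182+0.272727=1.0909
k=2 src: inc=0.272727, refl=0.272727·0.454545=0.1240; V=0.818182+0.272727+0.123967=1.2149
k=3 load: inc=0.123967, refl=0.123967·0.333333=0.0413; V=1.090909+0.123967+0.041322=1.2562
k=4 src: inc=0.041322, refl=0.041322·0.454545=0.0188; V=1.214876+0.041322+0.018783=1.2750
k=5 load: inc=0.018783, refl=0.018783·0.333333=0.0063; V=1.256198+0.018783+0.006261=1.2812
k=6 src: inc=0.006261, refl=0.006261·0.454545=0.0028; V=1.274981+0.006261+0.002846=1.2841
k=7 load: inc=0.002846, refl=0.002846·0.333333=0.0009; V=1.281242+0.002846+0.000949=1.2850
k=8 src: inc=0.000949, refl=0.000949·0.454545=0.0004; V=1.284088+0.000949+0.000431=1.2855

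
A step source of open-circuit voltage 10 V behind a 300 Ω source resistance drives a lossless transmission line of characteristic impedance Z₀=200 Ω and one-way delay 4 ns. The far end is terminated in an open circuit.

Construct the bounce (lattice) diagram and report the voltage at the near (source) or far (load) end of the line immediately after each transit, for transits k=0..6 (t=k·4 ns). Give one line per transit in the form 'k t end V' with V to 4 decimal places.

Γ_L=1.000000, Γ_S=0.200000; launch V₁=10·200/500=4.000000
k=0 src: V=4.0000
k=1 load: inc=4.000000, refl=4.000000·1.000000=4.0000; V=0.000000+4.000000+4.000000=8.0000
k=2 src: inc=4.000000, refl=4.000000·0.200000=0.8000; V=4.000000+4.000000+0.800000=8.8000
k=3 load: inc=0.800000, refl=0.800000·1.000000=0.8000; V=8.000000+0.800000+0.800000=9.6000
k=4 src: inc=0.800000, refl=0.800000·0.200000=0.1600; V=8.800000+0.800000+0.160000=9.7600
k=5 load: inc=0.160000, refl=0.160000·1.000000=0.1600; V=9.600000+0.160000+0.160000=9.9200
k=6 src: inc=0.160000, refl=0.160000·0.200000=0.0320; V=9.760000+0.160000+0.032000=9.9520

0 0 source 4.0000
1 4 load 8.0000
2 8 source 8.8000
3 12 load 9.6000
4 16 source 9.7600
5 20 load 9.9200
6 24 source 9.9520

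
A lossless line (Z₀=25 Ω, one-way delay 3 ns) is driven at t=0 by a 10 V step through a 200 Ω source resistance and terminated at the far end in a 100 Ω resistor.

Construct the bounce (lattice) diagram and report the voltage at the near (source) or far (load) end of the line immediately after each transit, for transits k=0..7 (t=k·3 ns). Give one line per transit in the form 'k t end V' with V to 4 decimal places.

Γ_L=0.600000, Γ_S=0.777778; launch V₁=10·25/225=1.111111
k=0 src: V=1.1111
k=1 load: inc=1.111111, refl=1.111111·0.600000=0.6667; V=0.000000+1.111111+0.666667=1.7778
k=2 src: inc=0.666667, refl=0.666667·0.777778=0.5185; V=1.111111+0.666667+0.518519=2.2963
k=3 load: inc=0.518519, refl=0.518519·0.600000=0.3111; V=1.777778+0.518519+0.311111=2.6074
k=4 src: inc=0.311111, refl=0.311111·0.777778=0.2420; V=2.296296+0.311111+0.241975=2.8494
k=5 load: inc=0.241975, refl=0.241975·0.600000=0.1452; V=2.607407+0.241975+0.145185=2.9946
k=6 src: inc=0.145185, refl=0.145185·0.777778=0.1129; V=2.849383+0.145185+0.112922=3.1075
k=7 load: inc=0.112922, refl=0.112922·0.600000=0.0678; V=2.994568+0.112922+0.067753=3.1752

0 0 source 1.1111
1 3 load 1.7778
2 6 source 2.2963
3 9 load 2.6074
4 12 source 2.8494
5 15 load 2.9946
6 18 source 3.1075
7 21 load 3.1752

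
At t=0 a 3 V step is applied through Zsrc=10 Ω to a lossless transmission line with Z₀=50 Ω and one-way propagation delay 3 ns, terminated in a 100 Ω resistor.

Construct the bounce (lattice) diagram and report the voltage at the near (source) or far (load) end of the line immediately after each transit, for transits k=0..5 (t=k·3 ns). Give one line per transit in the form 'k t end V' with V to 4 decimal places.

Γ_L=0.333333, Γ_S=-0.666667; launch V₁=3·50/60=2.500000
k=0 src: V=2.5000
k=1 load: inc=2.500000, refl=2.500000·0.333333=0.8333; V=0.000000+2.500000+0.833333=3.3333
k=2 src: inc=0.833333, refl=0.833333·-0.666667=-0.5556; V=2.500000+0.833333+-0.555556=2.7778
k=3 load: inc=-0.555556, refl=-0.555556·0.333333=-0.1852; V=3.333333+-0.555556+-0.185185=2.5926
k=4 src: inc=-0.185185, refl=-0.185185·-0.666667=0.1235; V=2.777778+-0.185185+0.123457=2.7160
k=5 load: inc=0.123457, refl=0.123457·0.333333=0.0412; V=2.592593+0.123457+0.041152=2.7572

0 0 source 2.5000
1 3 load 3.3333
2 6 source 2.7778
3 9 load 2.5926
4 12 source 2.7160
5 15 load 2.7572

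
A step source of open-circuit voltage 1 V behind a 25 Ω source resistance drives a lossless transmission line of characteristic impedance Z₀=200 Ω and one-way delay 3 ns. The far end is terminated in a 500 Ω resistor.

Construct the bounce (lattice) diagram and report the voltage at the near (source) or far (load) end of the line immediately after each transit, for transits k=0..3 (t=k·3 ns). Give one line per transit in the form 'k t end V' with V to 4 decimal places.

0 0 source 0.8889
1 3 load 1.2698
2 6 source 0.9735
3 9 load 0.8466

Γ_L=0.428571, Γ_S=-0.777778; launch V₁=1·200/225=0.888889
k=0 src: V=0.8889
k=1 load: inc=0.888889, refl=0.888889·0.428571=0.3810; V=0.000000+0.888889+0.380952=1.2698
k=2 src: inc=0.380952, refl=0.380952·-0.777778=-0.2963; V=0.888889+0.380952+-0.296296=0.9735
k=3 load: inc=-0.296296, refl=-0.296296·0.428571=-0.1270; V=1.269841+-0.296296+-0.126984=0.8466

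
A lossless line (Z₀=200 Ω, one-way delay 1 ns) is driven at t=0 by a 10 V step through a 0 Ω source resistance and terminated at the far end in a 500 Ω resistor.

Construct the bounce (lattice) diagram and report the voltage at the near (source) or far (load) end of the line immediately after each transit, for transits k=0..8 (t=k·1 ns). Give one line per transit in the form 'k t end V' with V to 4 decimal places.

Γ_L=0.428571, Γ_S=-1.000000; launch V₁=10·200/200=10.000000
k=0 src: V=10.0000
k=1 load: inc=10.000000, refl=10.000000·0.428571=4.2857; V=0.000000+10.000000+4.285714=14.2857
k=2 src: inc=4.285714, refl=4.285714·-1.000000=-4.2857; V=10.000000+4.285714+-4.285714=10.0000
k=3 load: inc=-4.285714, refl=-4.285714·0.428571=-1.8367; V=14.285714+-4.285714+-1.836735=8.1633
k=4 src: inc=-1.836735, refl=-1.836735·-1.000000=1.8367; V=10.000000+-1.836735+1.836735=10.0000
k=5 load: inc=1.836735, refl=1.836735·0.428571=0.7872; V=8.163265+1.836735+0.787172=10.7872
k=6 src: inc=0.787172, refl=0.787172·-1.000000=-0.7872; V=10.000000+0.787172+-0.787172=10.0000
k=7 load: inc=-0.787172, refl=-0.787172·0.428571=-0.3374; V=10.787172+-0.787172+-0.337359=9.6626
k=8 src: inc=-0.337359, refl=-0.337359·-1.000000=0.3374; V=10.000000+-0.337359+0.337359=10.0000

0 0 source 10.0000
1 1 load 14.2857
2 2 source 10.0000
3 3 load 8.1633
4 4 source 10.0000
5 5 load 10.7872
6 6 source 10.0000
7 7 load 9.6626
8 8 source 10.0000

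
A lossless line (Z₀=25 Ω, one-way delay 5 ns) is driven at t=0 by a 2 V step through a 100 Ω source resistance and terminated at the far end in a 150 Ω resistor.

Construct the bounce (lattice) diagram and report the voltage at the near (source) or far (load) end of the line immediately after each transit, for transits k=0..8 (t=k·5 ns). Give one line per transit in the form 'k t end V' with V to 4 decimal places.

Γ_L=0.714286, Γ_S=0.600000; launch V₁=2·25/125=0.400000
k=0 src: V=0.4000
k=1 load: inc=0.400000, refl=0.400000·0.714286=0.2857; V=0.000000+0.400000+0.285714=0.6857
k=2 src: inc=0.285714, refl=0.285714·0.600000=0.1714; V=0.400000+0.285714+0.171429=0.8571
k=3 load: inc=0.171429, refl=0.171429·0.714286=0.1224; V=0.685714+0.171429+0.122449=0.9796
k=4 src: inc=0.122449, refl=0.122449·0.600000=0.0735; V=0.857143+0.122449+0.073469=1.0531
k=5 load: inc=0.073469, refl=0.073469·0.714286=0.0525; V=0.979592+0.073469+0.052478=1.1055
k=6 src: inc=0.052478, refl=0.052478·0.600000=0.0315; V=1.053061+0.052478+0.031487=1.1370
k=7 load: inc=0.031487, refl=0.031487·0.714286=0.0225; V=1.105539+0.031487+0.022491=1.1595
k=8 src: inc=0.022491, refl=0.022491·0.600000=0.0135; V=1.137026+0.022491+0.013494=1.1730

0 0 source 0.4000
1 5 load 0.6857
2 10 source 0.8571
3 15 load 0.9796
4 20 source 1.0531
5 25 load 1.1055
6 30 source 1.1370
7 35 load 1.1595
8 40 source 1.1730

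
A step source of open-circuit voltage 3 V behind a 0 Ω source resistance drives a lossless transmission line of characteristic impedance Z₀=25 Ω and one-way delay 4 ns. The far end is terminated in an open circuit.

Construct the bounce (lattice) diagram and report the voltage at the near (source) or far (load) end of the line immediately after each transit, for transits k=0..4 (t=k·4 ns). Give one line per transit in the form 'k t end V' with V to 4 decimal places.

0 0 source 3.0000
1 4 load 6.0000
2 8 source 3.0000
3 12 load 0.0000
4 16 source 3.0000

Γ_L=1.000000, Γ_S=-1.000000; launch V₁=3·25/25=3.000000
k=0 src: V=3.0000
k=1 load: inc=3.000000, refl=3.000000·1.000000=3.0000; V=0.000000+3.000000+3.000000=6.0000
k=2 src: inc=3.000000, refl=3.000000·-1.000000=-3.0000; V=3.000000+3.000000+-3.000000=3.0000
k=3 load: inc=-3.000000, refl=-3.000000·1.000000=-3.0000; V=6.000000+-3.000000+-3.000000=0.0000
k=4 src: inc=-3.000000, refl=-3.000000·-1.000000=3.0000; V=3.000000+-3.000000+3.000000=3.0000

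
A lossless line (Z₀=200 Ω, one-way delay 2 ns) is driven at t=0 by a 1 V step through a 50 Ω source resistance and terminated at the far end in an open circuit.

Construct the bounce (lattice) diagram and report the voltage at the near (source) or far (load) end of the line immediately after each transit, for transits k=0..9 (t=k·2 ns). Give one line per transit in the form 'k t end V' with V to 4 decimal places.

0 0 source 0.8000
1 2 load 1.6000
2 4 source 1.1200
3 6 load 0.6400
4 8 source 0.9280
5 10 load 1.2160
6 12 source 1.0432
7 14 load 0.8704
8 16 source 0.9741
9 18 load 1.0778

Γ_L=1.000000, Γ_S=-0.600000; launch V₁=1·200/250=0.800000
k=0 src: V=0.8000
k=1 load: inc=0.800000, refl=0.800000·1.000000=0.8000; V=0.000000+0.800000+0.800000=1.6000
k=2 src: inc=0.800000, refl=0.800000·-0.600000=-0.4800; V=0.800000+0.800000+-0.480000=1.1200
k=3 load: inc=-0.480000, refl=-0.480000·1.000000=-0.4800; V=1.600000+-0.480000+-0.480000=0.6400
k=4 src: inc=-0.480000, refl=-0.480000·-0.600000=0.2880; V=1.120000+-0.480000+0.288000=0.9280
k=5 load: inc=0.288000, refl=0.288000·1.000000=0.2880; V=0.640000+0.288000+0.288000=1.2160
k=6 src: inc=0.288000, refl=0.288000·-0.600000=-0.1728; V=0.928000+0.288000+-0.172800=1.0432
k=7 load: inc=-0.172800, refl=-0.172800·1.000000=-0.1728; V=1.216000+-0.172800+-0.172800=0.8704
k=8 src: inc=-0.172800, refl=-0.172800·-0.600000=0.1037; V=1.043200+-0.172800+0.103680=0.9741
k=9 load: inc=0.103680, refl=0.103680·1.000000=0.1037; V=0.870400+0.103680+0.103680=1.0778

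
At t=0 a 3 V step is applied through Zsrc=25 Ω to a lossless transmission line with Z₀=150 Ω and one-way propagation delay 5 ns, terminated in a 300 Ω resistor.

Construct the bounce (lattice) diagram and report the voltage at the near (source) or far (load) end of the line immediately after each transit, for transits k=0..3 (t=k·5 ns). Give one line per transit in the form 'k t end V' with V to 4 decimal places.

Γ_L=0.333333, Γ_S=-0.714286; launch V₁=3·150/175=2.571429
k=0 src: V=2.5714
k=1 load: inc=2.571429, refl=2.571429·0.333333=0.8571; V=0.000000+2.571429+0.857143=3.4286
k=2 src: inc=0.857143, refl=0.857143·-0.714286=-0.6122; V=2.571429+0.857143+-0.612245=2.8163
k=3 load: inc=-0.612245, refl=-0.612245·0.333333=-0.2041; V=3.428571+-0.612245+-0.204082=2.6122

0 0 source 2.5714
1 5 load 3.4286
2 10 source 2.8163
3 15 load 2.6122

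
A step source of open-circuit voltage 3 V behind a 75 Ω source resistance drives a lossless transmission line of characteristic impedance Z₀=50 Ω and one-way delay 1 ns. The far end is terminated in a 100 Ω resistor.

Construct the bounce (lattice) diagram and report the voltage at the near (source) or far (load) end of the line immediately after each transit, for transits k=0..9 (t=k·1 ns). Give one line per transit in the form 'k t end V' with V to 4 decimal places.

Γ_L=0.333333, Γ_S=0.200000; launch V₁=3·50/125=1.200000
k=0 src: V=1.2000
k=1 load: inc=1.200000, refl=1.200000·0.333333=0.4000; V=0.000000+1.200000+0.400000=1.6000
k=2 src: inc=0.400000, refl=0.400000·0.200000=0.0800; V=1.200000+0.400000+0.080000=1.6800
k=3 load: inc=0.080000, refl=0.080000·0.333333=0.0267; V=1.600000+0.080000+0.026667=1.7067
k=4 src: inc=0.026667, refl=0.026667·0.200000=0.0053; V=1.680000+0.026667+0.005333=1.7120
k=5 load: inc=0.005333, refl=0.005333·0.333333=0.0018; V=1.706667+0.005333+0.001778=1.7138
k=6 src: inc=0.001778, refl=0.001778·0.200000=0.0004; V=1.712000+0.001778+0.000356=1.7141
k=7 load: inc=0.000356, refl=0.000356·0.333333=0.0001; V=1.713778+0.000356+0.000119=1.7143
k=8 src: inc=0.000119, refl=0.000119·0.200000=0.0000; V=1.714133+0.000119+0.000024=1.7143
k=9 load: inc=0.000024, refl=0.000024·0.333333=0.0000; V=1.714252+0.000024+0.000008=1.7143

0 0 source 1.2000
1 1 load 1.6000
2 2 source 1.6800
3 3 load 1.7067
4 4 source 1.7120
5 5 load 1.7138
6 6 source 1.7141
7 7 load 1.7143
8 8 source 1.7143
9 9 load 1.7143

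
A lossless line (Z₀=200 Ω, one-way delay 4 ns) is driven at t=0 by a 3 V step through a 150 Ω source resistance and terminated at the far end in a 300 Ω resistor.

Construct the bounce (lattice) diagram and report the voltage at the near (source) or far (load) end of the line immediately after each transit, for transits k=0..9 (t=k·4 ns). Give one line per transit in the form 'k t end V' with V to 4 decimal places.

0 0 source 1.7143
1 4 load 2.0571
2 8 source 2.0082
3 12 load 1.9984
4 16 source 1.9998
5 20 load 2.0000
6 24 source 2.0000
7 28 load 2.0000
8 32 source 2.0000
9 36 load 2.0000

Γ_L=0.200000, Γ_S=-0.142857; launch V₁=3·200/350=1.714286
k=0 src: V=1.7143
k=1 load: inc=1.714286, refl=1.714286·0.200000=0.3429; V=0.000000+1.714286+0.342857=2.0571
k=2 src: inc=0.342857, refl=0.342857·-0.142857=-0.0490; V=1.714286+0.342857+-0.048980=2.0082
k=3 load: inc=-0.048980, refl=-0.048980·0.200000=-0.0098; V=2.057143+-0.048980+-0.009796=1.9984
k=4 src: inc=-0.009796, refl=-0.009796·-0.142857=0.0014; V=2.008163+-0.009796+0.001399=1.9998
k=5 load: inc=0.001399, refl=0.001399·0.200000=0.0003; V=1.998367+0.001399+0.000280=2.0000
k=6 src: inc=0.000280, refl=0.000280·-0.142857=-0.0000; V=1.999767+0.000280+-0.000040=2.0000
k=7 load: inc=-0.000040, refl=-0.000040·0.200000=-0.0000; V=2.000047+-0.000040+-0.000008=2.0000
k=8 src: inc=-0.000008, refl=-0.000008·-0.142857=0.0000; V=2.000007+-0.000008+0.000001=2.0000
k=9 load: inc=0.000001, refl=0.000001·0.200000=0.0000; V=1.999999+0.000001+0.000000=2.0000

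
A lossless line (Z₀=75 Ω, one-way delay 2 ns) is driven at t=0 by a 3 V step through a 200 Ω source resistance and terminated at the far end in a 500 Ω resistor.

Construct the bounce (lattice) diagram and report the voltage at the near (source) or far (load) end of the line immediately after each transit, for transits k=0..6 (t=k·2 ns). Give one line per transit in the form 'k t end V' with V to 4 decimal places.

0 0 source 0.8182
1 2 load 1.4229
2 4 source 1.6978
3 6 load 1.9010
4 8 source 1.9933
5 10 load 2.0616
6 12 source 2.0926

Γ_L=0.739130, Γ_S=0.454545; launch V₁=3·75/275=0.818182
k=0 src: V=0.8182
k=1 load: inc=0.818182, refl=0.818182·0.739130=0.6047; V=0.000000+0.818182+0.604743=1.4229
k=2 src: inc=0.604743, refl=0.604743·0.454545=0.2749; V=0.818182+0.604743+0.274883=1.6978
k=3 load: inc=0.274883, refl=0.274883·0.739130=0.2032; V=1.422925+0.274883+0.203175=1.9010
k=4 src: inc=0.203175, refl=0.203175·0.454545=0.0924; V=1.697808+0.203175+0.092352=1.9933
k=5 load: inc=0.092352, refl=0.092352·0.739130=0.0683; V=1.900983+0.092352+0.068260=2.0616
k=6 src: inc=0.068260, refl=0.068260·0.454545=0.0310; V=1.993335+0.068260+0.031027=2.0926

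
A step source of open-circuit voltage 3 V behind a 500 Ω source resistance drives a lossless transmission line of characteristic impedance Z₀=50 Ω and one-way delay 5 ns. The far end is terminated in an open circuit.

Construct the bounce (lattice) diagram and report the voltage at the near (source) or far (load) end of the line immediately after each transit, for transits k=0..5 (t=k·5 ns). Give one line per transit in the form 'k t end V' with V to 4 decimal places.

0 0 source 0.2727
1 5 load 0.5455
2 10 source 0.7686
3 15 load 0.9917
4 20 source 1.1743
5 25 load 1.3569

Γ_L=1.000000, Γ_S=0.818182; launch V₁=3·50/550=0.272727
k=0 src: V=0.2727
k=1 load: inc=0.272727, refl=0.272727·1.000000=0.2727; V=0.000000+0.272727+0.272727=0.5455
k=2 src: inc=0.272727, refl=0.272727·0.818182=0.2231; V=0.272727+0.272727+0.223140=0.7686
k=3 load: inc=0.223140, refl=0.223140·1.000000=0.2231; V=0.545455+0.223140+0.223140=0.9917
k=4 src: inc=0.223140, refl=0.223140·0.818182=0.1826; V=0.768595+0.223140+0.182569=1.1743
k=5 load: inc=0.182569, refl=0.182569·1.000000=0.1826; V=0.991736+0.182569+0.182569=1.3569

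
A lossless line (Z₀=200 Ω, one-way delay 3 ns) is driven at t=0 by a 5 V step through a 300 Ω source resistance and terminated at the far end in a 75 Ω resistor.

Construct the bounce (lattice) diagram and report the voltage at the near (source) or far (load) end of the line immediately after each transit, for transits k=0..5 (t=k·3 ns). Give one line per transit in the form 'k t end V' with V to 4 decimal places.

0 0 source 2.0000
1 3 load 1.0909
2 6 source 0.9091
3 9 load 0.9917
4 12 source 1.0083
5 15 load 1.0008

Γ_L=-0.454545, Γ_S=0.200000; launch V₁=5·200/500=2.000000
k=0 src: V=2.0000
k=1 load: inc=2.000000, refl=2.000000·-0.454545=-0.9091; V=0.000000+2.000000+-0.909091=1.0909
k=2 src: inc=-0.909091, refl=-0.909091·0.200000=-0.1818; V=2.000000+-0.909091+-0.181818=0.9091
k=3 load: inc=-0.181818, refl=-0.181818·-0.454545=0.0826; V=1.090909+-0.181818+0.082645=0.9917
k=4 src: inc=0.082645, refl=0.082645·0.200000=0.0165; V=0.909091+0.082645+0.016529=1.0083
k=5 load: inc=0.016529, refl=0.016529·-0.454545=-0.0075; V=0.991736+0.016529+-0.007513=1.0008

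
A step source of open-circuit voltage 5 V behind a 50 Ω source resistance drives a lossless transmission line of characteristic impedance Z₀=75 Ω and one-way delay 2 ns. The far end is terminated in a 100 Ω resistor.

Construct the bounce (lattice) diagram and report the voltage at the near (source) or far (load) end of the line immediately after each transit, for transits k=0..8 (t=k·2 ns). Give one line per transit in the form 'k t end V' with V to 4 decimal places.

Γ_L=0.142857, Γ_S=-0.200000; launch V₁=5·75/125=3.000000
k=0 src: V=3.0000
k=1 load: inc=3.000000, refl=3.000000·0.142857=0.4286; V=0.000000+3.000000+0.428571=3.4286
k=2 src: inc=0.428571, refl=0.428571·-0.200000=-0.0857; V=3.000000+0.428571+-0.085714=3.3429
k=3 load: inc=-0.085714, refl=-0.085714·0.142857=-0.0122; V=3.428571+-0.085714+-0.012245=3.3306
k=4 src: inc=-0.012245, refl=-0.012245·-0.200000=0.0024; V=3.342857+-0.012245+0.002449=3.3331
k=5 load: inc=0.002449, refl=0.002449·0.142857=0.0003; V=3.330612+0.002449+0.000350=3.3334
k=6 src: inc=0.000350, refl=0.000350·-0.200000=-0.0001; V=3.333061+0.000350+-0.000070=3.3333
k=7 load: inc=-0.000070, refl=-0.000070·0.142857=-0.0000; V=3.333411+-0.000070+-0.000010=3.3333
k=8 src: inc=-0.000010, refl=-0.000010·-0.200000=0.0000; V=3.333341+-0.000010+0.000002=3.3333

0 0 source 3.0000
1 2 load 3.4286
2 4 source 3.3429
3 6 load 3.3306
4 8 source 3.3331
5 10 load 3.3334
6 12 source 3.3333
7 14 load 3.3333
8 16 source 3.3333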